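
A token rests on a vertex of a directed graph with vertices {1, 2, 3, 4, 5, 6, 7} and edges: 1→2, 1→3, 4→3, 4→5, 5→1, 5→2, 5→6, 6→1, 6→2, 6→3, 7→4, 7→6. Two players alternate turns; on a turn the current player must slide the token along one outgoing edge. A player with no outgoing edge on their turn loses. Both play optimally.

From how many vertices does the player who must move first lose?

3

Label each position W (a win for the player to move) or L (a loss). A position with no legal move is L; any other position is W exactly when some move reaches an L, and L when every move reaches a W.
Every edge goes from a vertex to one that appears earlier in the order 2, 3, 1, 6, 5, 4, 7, so processing vertices in that order labels each vertex after all of its successors.
2: no outgoing edge → L
3: no outgoing edge → L
1: →3(L), so W
6: →3(L), so W
5: →2(L), so W
4: →3(L), so W
7: →4(W), 6(W) — all W, so L
The L vertices are 2, 3, 7; that is 3 in all.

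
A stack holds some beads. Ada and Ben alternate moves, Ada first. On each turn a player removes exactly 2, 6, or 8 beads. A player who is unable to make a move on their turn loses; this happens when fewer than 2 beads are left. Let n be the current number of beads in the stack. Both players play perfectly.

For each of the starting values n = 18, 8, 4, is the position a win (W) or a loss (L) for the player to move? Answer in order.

18: L, 8: W, 4: L

Label each position W (a win for the player to move) or L (a loss). A position with no legal move is L; any other position is W exactly when some move reaches an L, and L when every move reaches a W.
n=0: no move → L
n=1: no move → L
n=2: →0(L), so W
n=3: →1(L), so W
n=4: →2(W) only, which is W, so L
n=5: →3(W) only, which is W, so L
n=6: →4(L), so W
n=7: →5(L), so W
n=8: →0(L), so W
n=9: →1(L), so W
n=10: →4(L), so W
n=11: →5(L), so W
n=12: →4(L), so W
n=13: →5(L), so W
n=14: →12(W), 8(W), 6(W) — all W, so L
n=15: →13(W), 9(W), 7(W) — all W, so L
n=16: →14(L), so W
n=17: →15(L), so W
n=18: →16(W), 12(W), 10(W) — all W, so L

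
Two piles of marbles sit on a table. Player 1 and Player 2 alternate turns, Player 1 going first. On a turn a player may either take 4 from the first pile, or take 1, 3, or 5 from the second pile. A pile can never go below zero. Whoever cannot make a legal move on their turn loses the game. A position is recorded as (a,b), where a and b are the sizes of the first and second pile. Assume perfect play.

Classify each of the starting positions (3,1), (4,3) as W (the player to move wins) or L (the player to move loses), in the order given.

Compute win/loss labels from the base case upward. A position with no move is L. Any other position is W if it can reach an L in one move, else L.
No move ever increases a pile, so every position that can arise here has a ≤ 4 and b ≤ 3; it is enough to label the cells with 0 ≤ a ≤ 4 and 0 ≤ b ≤ 3.
Every move lowers a or b (never raises either), so fill the grid row by row in increasing a, and left to right within a row: each cell's successors are then already labelled.
      b=0  b=1  b=2  b=3
a=0:    L    W    L    W
a=1:    L    W    L    W
a=2:    L    W    L    W
a=3:    L    W    L    W
a=4:    W    L    W    L
Cells with no legal move (terminal, hence L): (0,0), (1,0), (2,0), (3,0).
The remaining L cells, each justified by listing all of its moves:
(0,2): only reaches (0,1)(W), which is W → L
(1,2): only reaches (1,1)(W), which is W → L
(2,2): only reaches (2,1)(W), which is W → L
(3,2): only reaches (3,1)(W), which is W → L
(4,1): only reaches (0,1)(W), (4,0)(W), all W → L
(4,3): only reaches (0,3)(W), (4,2)(W), (4,0)(W), all W → L
Every other cell has at least one move into one of the L cells above, so it is W.
(3,1): the move to (3,0) reaches an L cell, so W
(4,3): one of the L cells justified above, so L

(3,1): W, (4,3): L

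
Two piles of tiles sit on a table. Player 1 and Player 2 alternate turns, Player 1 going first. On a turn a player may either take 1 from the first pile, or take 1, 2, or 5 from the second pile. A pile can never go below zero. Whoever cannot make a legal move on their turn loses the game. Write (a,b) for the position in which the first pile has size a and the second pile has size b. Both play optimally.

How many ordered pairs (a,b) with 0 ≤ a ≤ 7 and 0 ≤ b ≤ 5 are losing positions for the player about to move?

Label each position W (a win for the player to move) or L (a loss). A position with no legal move is L; any other position is W exactly when some move reaches an L, and L when every move reaches a W.
Every move lowers a or b (never raises either), so fill the grid row by row in increasing a, and left to right within a row: each cell's successors are then already labelled.
      b=0  b=1  b=2  b=3  b=4  b=5
a=0:    L    W    W    L    W    W
a=1:    W    L    W    W    L    W
a=2:    L    W    W    L    W    W
a=3:    W    L    W    W    L    W
a=4:    L    W    W    L    W    W
a=5:    W    L    W    W    L    W
a=6:    L    W    W    L    W    W
a=7:    W    L    W    W    L    W
Cells with no legal move (terminal, hence L): (0,0).
The remaining L cells, each justified by listing all of its moves:
(0,3): only reaches (0,2)(W), (0,1)(W), all W → L
(1,1): only reaches (0,1)(W), (1,0)(W), all W → L
(1,4): only reaches (0,4)(W), (1,3)(W), (1,2)(W), all W → L
(2,0): only reaches (1,0)(W), which is W → L
(2,3): only reaches (1,3)(W), (2,2)(W), (2,1)(W), all W → L
(3,1): only reaches (2,1)(W), (3,0)(W), all W → L
(3,4): only reaches (2,4)(W), (3,3)(W), (3,2)(W), all W → L
(4,0): only reaches (3,0)(W), which is W → L
(4,3): only reaches (3,3)(W), (4,2)(W), (4,1)(W), all W → L
(5,1): only reaches (4,1)(W), (5,0)(W), all W → L
(5,4): only reaches (4,4)(W), (5,3)(W), (5,2)(W), all W → L
(6,0): only reaches (5,0)(W), which is W → L
(6,3): only reaches (5,3)(W), (6,2)(W), (6,1)(W), all W → L
(7,1): only reaches (6,1)(W), (7,0)(W), all W → L
(7,4): only reaches (6,4)(W), (7,3)(W), (7,2)(W), all W → L
Every other cell has at least one move into one of the L cells above, so it is W.
L cells per row: a=0: 2, a=1: 2, a=2: 2, a=3: 2, a=4: 2, a=5: 2, a=6: 2, a=7: 2; total 16.

16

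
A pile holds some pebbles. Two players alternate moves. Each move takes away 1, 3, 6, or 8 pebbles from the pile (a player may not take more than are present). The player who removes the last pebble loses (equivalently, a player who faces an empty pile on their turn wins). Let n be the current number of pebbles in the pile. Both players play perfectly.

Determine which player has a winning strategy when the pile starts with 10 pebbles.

Use the standard recursion: the mover wins at a terminal position; elsewhere, the mover wins exactly when some move hands the opponent an L position.
n=0: no move; the opponent has just taken the last pebble and therefore loses → W
n=1: →0(W) only, which is W, so L
n=2: →1(L), so W
n=3: →2(W), 0(W) — all W, so L
n=4: →3(L), so W
n=5: →4(W), 2(W) — all W, so L
n=6: →5(L), so W
n=7: →1(L), so W
n=8: →5(L), so W
n=9: →3(L), so W
n=10: →9(W), 7(W), 4(W), 2(W) — all W, so L
The starting position 10 is L: whatever the player to move does, the opponent receives a W position.

The second player wins.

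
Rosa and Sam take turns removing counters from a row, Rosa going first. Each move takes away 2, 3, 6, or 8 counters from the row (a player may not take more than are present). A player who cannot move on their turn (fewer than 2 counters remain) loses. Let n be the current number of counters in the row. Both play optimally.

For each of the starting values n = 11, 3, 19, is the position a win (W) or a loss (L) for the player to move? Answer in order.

11: W, 3: W, 19: L

Build the W/L table. Terminal = L. A non-terminal position is W if it has a move to some L; otherwise it is L.
n=0: no move → L
n=1: no move → L
n=2: can move to 0, which is L ⇒ W
n=3: can move to 1, which is L ⇒ W
n=4: can move to 1, which is L ⇒ W
n=5: moves to 3(W), 2(W); every one is W ⇒ L
n=6: can move to 0, which is L ⇒ W
n=7: can move to 5, which is L ⇒ W
n=8: can move to 5, which is L ⇒ W
n=9: can move to 1, which is L ⇒ W
n=10: moves to 8(W), 7(W), 4(W), 2(W); every one is W ⇒ L
n=11: can move to 5, which is L ⇒ W
n=12: can move to 10, which is L ⇒ W
n=13: can move to 10, which is L ⇒ W
n=14: moves to 12(W), 11(W), 8(W), 6(W); every one is W ⇒ L
n=15: moves to 13(W), 12(W), 9(W), 7(W); every one is W ⇒ L
n=16: can move to 14, which is L ⇒ W
n=17: can move to 15, which is L ⇒ W
n=18: can move to 15, which is L ⇒ W
n=19: moves to 17(W), 16(W), 13(W), 11(W); every one is W ⇒ L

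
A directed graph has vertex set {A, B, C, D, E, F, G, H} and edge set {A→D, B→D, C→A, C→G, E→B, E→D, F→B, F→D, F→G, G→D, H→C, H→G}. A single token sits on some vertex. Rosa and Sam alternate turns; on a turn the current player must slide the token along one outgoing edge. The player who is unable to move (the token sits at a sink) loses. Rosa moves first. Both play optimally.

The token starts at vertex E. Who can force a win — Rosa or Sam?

Build the W/L table. Terminal = L. A non-terminal position is W if it has a move to some L; otherwise it is L.
Every edge goes from a vertex to one that appears earlier in the order D, G, B, E, A, F, C, H, so processing vertices in that order labels each vertex after all of its successors.
D: no outgoing edge → L
G: →D(L), so W
B: →D(L), so W
E: →D(L), so W
A: →D(L), so W
F: →D(L), so W
C: →A(W), G(W) — all W, so L
H: →C(L), so W
From E Rosa can move to D, reaching an L position.

Rosa wins.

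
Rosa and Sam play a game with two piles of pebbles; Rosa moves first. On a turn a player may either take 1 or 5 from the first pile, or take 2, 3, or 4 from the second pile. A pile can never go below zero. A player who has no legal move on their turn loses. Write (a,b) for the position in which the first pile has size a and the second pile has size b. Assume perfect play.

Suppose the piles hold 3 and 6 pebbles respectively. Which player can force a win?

Rosa wins.

Label each position W (a win for the player to move) or L (a loss). A position with no legal move is L; any other position is W exactly when some move reaches an L, and L when every move reaches a W.
No move ever increases a pile, so every position that can arise here has a ≤ 3 and b ≤ 6; it is enough to label the cells with 0 ≤ a ≤ 3 and 0 ≤ b ≤ 6.
Every move lowers a or b (never raises either), so fill the grid row by row in increasing a, and left to right within a row: each cell's successors are then already labelled.
      b=0  b=1  b=2  b=3  b=4  b=5  b=6
a=0:    L    L    W    W    W    W    L
a=1:    W    W    L    L    W    W    W
a=2:    L    L    W    W    W    W    L
a=3:    W    W    L    L    W    W    W
Cells with no legal move (terminal, hence L): (0,0), (0,1).
The remaining L cells, each justified by listing all of its moves:
(0,6): only reaches (0,4)(W), (0,3)(W), (0,2)(W), all W → L
(1,2): only reaches (0,2)(W), (1,0)(W), all W → L
(1,3): only reaches (0,3)(W), (1,1)(W), (1,0)(W), all W → L
(2,0): only reaches (1,0)(W), which is W → L
(2,1): only reaches (1,1)(W), which is W → L
(2,6): only reaches (1,6)(W), (2,4)(W), (2,3)(W), (2,2)(W), all W → L
(3,2): only reaches (2,2)(W), (3,0)(W), all W → L
(3,3): only reaches (2,3)(W), (3,1)(W), (3,0)(W), all W → L
Every other cell has at least one move into one of the L cells above, so it is W.
From (3,6) Rosa can move to (2,6), reaching an L position.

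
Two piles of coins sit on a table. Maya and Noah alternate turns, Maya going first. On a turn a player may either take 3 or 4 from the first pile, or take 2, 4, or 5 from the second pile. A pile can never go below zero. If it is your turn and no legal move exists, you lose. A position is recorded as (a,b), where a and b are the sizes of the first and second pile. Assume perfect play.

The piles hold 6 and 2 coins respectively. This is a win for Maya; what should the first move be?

Move to (3,2).

Build the W/L table. Terminal = L. A non-terminal position is W if it has a move to some L; otherwise it is L.
No move ever increases a pile, so every position that can arise here has a ≤ 6 and b ≤ 2; it is enough to label the cells with 0 ≤ a ≤ 6 and 0 ≤ b ≤ 2.
Every move lowers a or b (never raises either), so fill the grid row by row in increasing a, and left to right within a row: each cell's successors are then already labelled.
      b=0  b=1  b=2
a=0:    L    L    W
a=1:    L    L    W
a=2:    L    L    W
a=3:    W    W    L
a=4:    W    W    L
a=5:    W    W    L
a=6:    W    W    W
Cells with no legal move (terminal, hence L): (0,0), (0,1), (1,0), (1,1), (2,0), (2,1).
The remaining L cells, each justified by listing all of its moves:
(3,2): only reaches (0,2)(W), (3,0)(W), all W → L
(4,2): only reaches (1,2)(W), (0,2)(W), (4,0)(W), all W → L
(5,2): only reaches (2,2)(W), (1,2)(W), (5,0)(W), all W → L
Every other cell has at least one move into one of the L cells above, so it is W.
From (6,2), the L positions reachable in one move are: (3,2).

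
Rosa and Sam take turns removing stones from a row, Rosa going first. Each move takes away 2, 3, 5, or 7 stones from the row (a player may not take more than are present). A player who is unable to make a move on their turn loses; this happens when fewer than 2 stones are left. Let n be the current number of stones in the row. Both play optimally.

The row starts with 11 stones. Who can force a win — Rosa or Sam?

Rosa wins.

Positions with no move are L. A position that does have a move is losing for the player to move precisely when every available move leads to a winning position for the opponent. Fill in the labels:
n=0: no move → L
n=1: no move → L
n=2: reaches L-position 0 → W
n=3: reaches L-position 1 → W
n=4: reaches L-position 1 → W
n=5: reaches L-position 0 → W
n=6: reaches L-position 1 → W
n=7: reaches L-position 0 → W
n=8: reaches L-position 1 → W
n=9: only reaches 7(W), 6(W), 4(W), 2(W), all W → L
n=10: only reaches 8(W), 7(W), 5(W), 3(W), all W → L
n=11: reaches L-position 9 → W
From 11 Rosa can remove 2, leaving 9, reaching an L position.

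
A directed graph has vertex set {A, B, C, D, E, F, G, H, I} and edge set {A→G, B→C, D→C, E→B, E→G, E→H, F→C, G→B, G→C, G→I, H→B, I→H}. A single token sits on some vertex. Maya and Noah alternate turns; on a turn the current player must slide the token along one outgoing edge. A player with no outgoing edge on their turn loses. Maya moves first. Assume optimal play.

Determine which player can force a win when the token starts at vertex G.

Work bottom-up. With no move the player to move loses. Otherwise the position is W if at least one move leads to an L position for the opponent, and L if every move leads to a W.
Every edge goes from a vertex to one that appears earlier in the order C, B, H, F, I, G, E, A, D, so processing vertices in that order labels each vertex after all of its successors.
C: no outgoing edge → L
B: W (go to C, an L position)
H: L (sole option B(W) is W)
F: W (go to C, an L position)
I: W (go to H, an L position)
G: W (go to C, an L position)
E: W (go to H, an L position)
A: L (sole option G(W) is W)
D: W (go to C, an L position)
From G Maya can move to C, reaching an L position.

Maya wins.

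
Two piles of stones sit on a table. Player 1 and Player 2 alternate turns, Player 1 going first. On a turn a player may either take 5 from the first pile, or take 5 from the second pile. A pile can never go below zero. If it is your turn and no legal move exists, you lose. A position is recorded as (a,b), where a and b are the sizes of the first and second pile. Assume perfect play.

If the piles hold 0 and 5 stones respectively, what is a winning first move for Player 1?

Work bottom-up. With no move the player to move loses. Otherwise the position is W if at least one move leads to an L position for the opponent, and L if every move leads to a W.
No move ever increases a pile, so every position that can arise here has a ≤ 0 and b ≤ 5; it is enough to label the cells with 0 ≤ a ≤ 0 and 0 ≤ b ≤ 5.
Every move lowers a or b (never raises either), so fill the grid row by row in increasing a, and left to right within a row: each cell's successors are then already labelled.
      b=0  b=1  b=2  b=3  b=4  b=5
a=0:    L    L    L    L    L    W
Cells with no legal move (terminal, hence L): (0,0), (0,1), (0,2), (0,3), (0,4).
Every other cell has at least one move into one of the L cells above, so it is W.
From (0,5), the L positions reachable in one move are: (0,0).

Move to (0,0).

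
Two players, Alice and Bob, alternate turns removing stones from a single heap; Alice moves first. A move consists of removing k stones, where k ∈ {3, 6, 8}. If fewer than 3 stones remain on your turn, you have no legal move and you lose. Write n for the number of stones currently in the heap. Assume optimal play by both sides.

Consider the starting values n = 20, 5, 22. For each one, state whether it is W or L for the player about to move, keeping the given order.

Compute win/loss labels from the base case upward. A position with no move is L. Any other position is W if it can reach an L in one move, else L.
n=0: no move → L
n=1: no move → L
n=2: no move → L
n=3: W (go to 0, an L position)
n=4: W (go to 1, an L position)
n=5: W (go to 2, an L position)
n=6: W (go to 0, an L position)
n=7: W (go to 1, an L position)
n=8: W (go to 2, an L position)
n=9: W (go to 1, an L position)
n=10: W (go to 2, an L position)
n=11: L (options 8(W), 5(W), 3(W) are all W)
n=12: L (options 9(W), 6(W), 4(W) are all W)
n=13: L (options 10(W), 7(W), 5(W) are all W)
n=14: W (go to 11, an L position)
n=15: W (go to 12, an L position)
n=16: W (go to 13, an L position)
n=17: W (go to 11, an L position)
n=18: W (go to 12, an L position)
n=19: W (go to 13, an L position)
n=20: W (go to 12, an L position)
n=21: W (go to 13, an L position)
n=22: L (options 19(W), 16(W), 14(W) are all W)

20: W, 5: W, 22: L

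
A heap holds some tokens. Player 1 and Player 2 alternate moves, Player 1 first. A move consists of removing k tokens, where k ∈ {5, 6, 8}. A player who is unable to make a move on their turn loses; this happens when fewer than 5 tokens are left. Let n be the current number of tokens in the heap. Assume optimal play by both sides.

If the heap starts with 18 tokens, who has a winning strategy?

Work bottom-up. With no move the player to move loses. Otherwise the position is W if at least one move leads to an L position for the opponent, and L if every move leads to a W.
n=0: no move → L
n=1: no move → L
n=2: no move → L
n=3: no move → L
n=4: no move → L
n=5: →0(L), so W
n=6: →1(L), so W
n=7: →2(L), so W
n=8: →3(L), so W
n=9: →4(L), so W
n=10: →4(L), so W
n=11: →3(L), so W
n=12: →4(L), so W
n=13: →8(W), 7(W), 5(W) — all W, so L
n=14: →9(W), 8(W), 6(W) — all W, so L
n=15: →10(W), 9(W), 7(W) — all W, so L
n=16: →11(W), 10(W), 8(W) — all W, so L
n=17: →12(W), 11(W), 9(W) — all W, so L
n=18: →13(L), so W
From 18 Player 1 can remove 5, leaving 13, reaching an L position.

Player 1 wins.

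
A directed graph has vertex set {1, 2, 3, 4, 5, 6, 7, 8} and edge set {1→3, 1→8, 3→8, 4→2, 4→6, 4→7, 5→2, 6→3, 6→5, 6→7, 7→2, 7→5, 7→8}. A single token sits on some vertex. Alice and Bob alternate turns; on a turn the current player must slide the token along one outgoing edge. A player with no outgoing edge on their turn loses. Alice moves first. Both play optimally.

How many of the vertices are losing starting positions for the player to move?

Compute win/loss labels from the base case upward. A position with no move is L. Any other position is W if it can reach an L in one move, else L.
Every edge goes from a vertex to one that appears earlier in the order 2, 8, 3, 1, 5, 7, 6, 4, so processing vertices in that order labels each vertex after all of its successors.
2: no outgoing edge → L
8: no outgoing edge → L
3: →8(L), so W
1: →8(L), so W
5: →2(L), so W
7: →8(L), so W
6: →7(W), 5(W), 3(W) — all W, so L
4: →6(L), so W
The L vertices are 2, 6, 8; that is 3 in all.

3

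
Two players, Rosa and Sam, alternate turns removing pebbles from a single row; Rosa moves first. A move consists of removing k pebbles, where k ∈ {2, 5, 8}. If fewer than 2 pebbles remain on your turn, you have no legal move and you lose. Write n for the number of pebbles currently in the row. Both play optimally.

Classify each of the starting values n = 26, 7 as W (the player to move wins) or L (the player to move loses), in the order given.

Work bottom-up. With no move the player to move loses. Otherwise the position is W if at least one move leads to an L position for the opponent, and L if every move leads to a W.
n=0: no move → L
n=1: no move → L
n=2: →0(L), so W
n=3: →1(L), so W
n=4: →2(W) only, which is W, so L
n=5: →0(L), so W
n=6: →4(L), so W
n=7: →5(W), 2(W) — all W, so L
n=8: →0(L), so W
n=9: →7(L), so W
n=10: →8(W), 5(W), 2(W) — all W, so L
n=11: →9(W), 6(W), 3(W) — all W, so L
n=12: →10(L), so W
n=13: →11(L), so W
n=14: →12(W), 9(W), 6(W) — all W, so L
n=15: →10(L), so W
n=16: →14(L), so W
n=17: →15(W), 12(W), 9(W) — all W, so L
n=18: →10(L), so W
n=19: →17(L), so W
n=20: →18(W), 15(W), 12(W) — all W, so L
n=21: →19(W), 16(W), 13(W) — all W, so L
n=22: →20(L), so W
n=23: →21(L), so W
n=24: →22(W), 19(W), 16(W) — all W, so L
n=25: →20(L), so W
n=26: →24(L), so W

26: W, 7: L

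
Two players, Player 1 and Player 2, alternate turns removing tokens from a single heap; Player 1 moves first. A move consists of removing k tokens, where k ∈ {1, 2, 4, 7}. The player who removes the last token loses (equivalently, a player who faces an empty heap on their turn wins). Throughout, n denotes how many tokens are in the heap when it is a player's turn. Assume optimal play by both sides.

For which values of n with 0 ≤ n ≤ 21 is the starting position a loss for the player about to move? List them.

Build the W/L table. Terminal = W. A non-terminal position is W if it has a move to some L; otherwise it is L.
n=0: no move; the opponent has just taken the last token and therefore loses → W
n=1: L (sole option 0(W) is W)
n=2: W (go to 1, an L position)
n=3: W (go to 1, an L position)
n=4: L (options 3(W), 2(W), 0(W) are all W)
n=5: W (go to 4, an L position)
n=6: W (go to 4, an L position)
n=7: L (options 6(W), 5(W), 3(W), 0(W) are all W)
n=8: W (go to 7, an L position)
n=9: W (go to 7, an L position)
n=10: L (options 9(W), 8(W), 6(W), 3(W) are all W)
n=11: W (go to 10, an L position)
n=12: W (go to 10, an L position)
n=13: L (options 12(W), 11(W), 9(W), 6(W) are all W)
n=14: W (go to 13, an L position)
n=15: W (go to 13, an L position)
n=16: L (options 15(W), 14(W), 12(W), 9(W) are all W)
n=17: W (go to 16, an L position)
n=18: W (go to 16, an L position)
n=19: L (options 18(W), 17(W), 15(W), 12(W) are all W)
n=20: W (go to 19, an L position)
n=21: W (go to 19, an L position)
Reading off the rows marked L gives the requested list; there are 7 such values of n.

1, 4, 7, 10, 13, 16, 19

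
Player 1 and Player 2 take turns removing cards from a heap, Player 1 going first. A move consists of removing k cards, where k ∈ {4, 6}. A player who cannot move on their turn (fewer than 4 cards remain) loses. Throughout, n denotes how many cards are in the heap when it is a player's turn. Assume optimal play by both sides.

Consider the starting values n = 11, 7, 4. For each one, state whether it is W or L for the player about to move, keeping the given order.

Build the W/L table. Terminal = L. A non-terminal position is W if it has a move to some L; otherwise it is L.
n=0: no move → L
n=1: no move → L
n=2: no move → L
n=3: no move → L
n=4: →0(L), so W
n=5: →1(L), so W
n=6: →2(L), so W
n=7: →3(L), so W
n=8: →2(L), so W
n=9: →3(L), so W
n=10: →6(W), 4(W) — all W, so L
n=11: →7(W), 5(W) — all W, so L

11: L, 7: W, 4: W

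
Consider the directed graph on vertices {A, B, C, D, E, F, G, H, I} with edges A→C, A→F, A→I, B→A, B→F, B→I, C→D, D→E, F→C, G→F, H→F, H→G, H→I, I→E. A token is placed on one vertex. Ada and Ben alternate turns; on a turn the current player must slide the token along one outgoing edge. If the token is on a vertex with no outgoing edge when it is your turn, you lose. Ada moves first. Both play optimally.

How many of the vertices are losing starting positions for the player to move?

4

Label each position W (a win for the player to move) or L (a loss). A position with no legal move is L; any other position is W exactly when some move reaches an L, and L when every move reaches a W.
Every edge goes from a vertex to one that appears earlier in the order E, D, C, F, I, G, A, H, B, so processing vertices in that order labels each vertex after all of its successors.
E: no outgoing edge → L
D: W (go to E, an L position)
C: L (sole option D(W) is W)
F: W (go to C, an L position)
I: W (go to E, an L position)
G: L (sole option F(W) is W)
A: W (go to C, an L position)
H: W (go to G, an L position)
B: L (options A(W), I(W), F(W) are all W)
The L vertices are B, C, E, G; that is 4 in all.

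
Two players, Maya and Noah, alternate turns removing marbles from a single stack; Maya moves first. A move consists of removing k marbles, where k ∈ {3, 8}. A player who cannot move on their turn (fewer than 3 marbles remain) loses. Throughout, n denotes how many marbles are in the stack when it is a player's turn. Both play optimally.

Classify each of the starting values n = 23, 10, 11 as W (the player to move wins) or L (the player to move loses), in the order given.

23: L, 10: W, 11: L

Build the W/L table. Terminal = L. A non-terminal position is W if it has a move to some L; otherwise it is L.
n=0: no move → L
n=1: no move → L
n=2: no move → L
n=3: reaches L-position 0 → W
n=4: reaches L-position 1 → W
n=5: reaches L-position 2 → W
n=6: only reaches 3(W), which is W → L
n=7: only reaches 4(W), which is W → L
n=8: reaches L-position 0 → W
n=9: reaches L-position 6 → W
n=10: reaches L-position 7 → W
n=11: only reaches 8(W), 3(W), all W → L
n=12: only reaches 9(W), 4(W), all W → L
n=13: only reaches 10(W), 5(W), all W → L
n=14: reaches L-position 11 → W
n=15: reaches L-position 12 → W
n=16: reaches L-position 13 → W
n=17: only reaches 14(W), 9(W), all W → L
n=18: only reaches 15(W), 10(W), all W → L
n=19: reaches L-position 11 → W
n=20: reaches L-position 17 → W
n=21: reaches L-position 18 → W
n=22: only reaches 19(W), 14(W), all W → L
n=23: only reaches 20(W), 15(W), all W → L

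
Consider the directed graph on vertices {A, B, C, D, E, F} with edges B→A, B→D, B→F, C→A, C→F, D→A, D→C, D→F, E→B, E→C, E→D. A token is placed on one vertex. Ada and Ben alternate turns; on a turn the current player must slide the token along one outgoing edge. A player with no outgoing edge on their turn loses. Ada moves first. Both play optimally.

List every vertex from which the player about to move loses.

Label each position W (a win for the player to move) or L (a loss). A position with no legal move is L; any other position is W exactly when some move reaches an L, and L when every move reaches a W.
Every edge goes from a vertex to one that appears earlier in the order A, F, C, D, B, E, so processing vertices in that order labels each vertex after all of its successors.
A: no outgoing edge → L
F: no outgoing edge → L
C: W (go to F, an L position)
D: W (go to F, an L position)
B: W (go to F, an L position)
E: L (options B(W), D(W), C(W) are all W)
The losing starting vertices are exactly the entries labelled L in this table (3 of them).

A, E, F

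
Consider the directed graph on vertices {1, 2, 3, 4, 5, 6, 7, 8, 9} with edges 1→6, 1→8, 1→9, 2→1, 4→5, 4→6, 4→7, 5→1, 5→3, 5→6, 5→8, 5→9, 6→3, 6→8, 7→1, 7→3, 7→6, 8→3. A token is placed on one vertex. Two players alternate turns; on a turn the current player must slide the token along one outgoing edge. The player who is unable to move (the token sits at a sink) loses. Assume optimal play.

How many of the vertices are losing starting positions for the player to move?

Positions with no move are L. A position that does have a move is losing for the player to move precisely when every available move leads to a winning position for the opponent. Fill in the labels:
Every edge goes from a vertex to one that appears earlier in the order 3, 9, 8, 6, 1, 2, 5, 7, 4, so processing vertices in that order labels each vertex after all of its successors.
3: no outgoing edge → L
9: no outgoing edge → L
8: W (go to 3, an L position)
6: W (go to 3, an L position)
1: W (go to 9, an L position)
2: L (sole option 1(W) is W)
5: W (go to 9, an L position)
7: W (go to 3, an L position)
4: L (options 7(W), 5(W), 6(W) are all W)
The L vertices are 2, 3, 4, 9; that is 4 in all.

4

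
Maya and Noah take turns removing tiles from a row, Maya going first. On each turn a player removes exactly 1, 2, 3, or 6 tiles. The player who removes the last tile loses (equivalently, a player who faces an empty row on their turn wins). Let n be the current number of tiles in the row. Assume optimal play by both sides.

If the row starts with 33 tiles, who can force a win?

Noah wins.

Use the standard recursion: the mover wins at a terminal position; elsewhere, the mover wins exactly when some move hands the opponent an L position.
n=0: no move; the opponent has just taken the last tile and therefore loses → W
n=1: L (sole option 0(W) is W)
n=2: W (go to 1, an L position)
n=3: W (go to 1, an L position)
n=4: W (go to 1, an L position)
n=5: L (options 4(W), 3(W), 2(W) are all W)
n=6: W (go to 5, an L position)
n=7: W (go to 5, an L position)
n=8: W (go to 5, an L position)
n=9: L (options 8(W), 7(W), 6(W), 3(W) are all W)
n=10: W (go to 9, an L position)
n=11: W (go to 9, an L position)
n=12: W (go to 9, an L position)
n=13: L (options 12(W), 11(W), 10(W), 7(W) are all W)
n=14: W (go to 13, an L position)
n=15: W (go to 13, an L position)
n=16: W (go to 13, an L position)
n=17: L (options 16(W), 15(W), 14(W), 11(W) are all W)
n=18: W (go to 17, an L position)
n=19: W (go to 17, an L position)
n=20: W (go to 17, an L position)
n=21: L (options 20(W), 19(W), 18(W), 15(W) are all W)
n=22: W (go to 21, an L position)
n=23: W (go to 21, an L position)
n=24: W (go to 21, an L position)
n=25: L (options 24(W), 23(W), 22(W), 19(W) are all W)
n=26: W (go to 25, an L position)
n=27: W (go to 25, an L position)
n=28: W (go to 25, an L position)
n=29: L (options 28(W), 27(W), 26(W), 23(W) are all W)
n=30: W (go to 29, an L position)
n=31: W (go to 29, an L position)
n=32: W (go to 29, an L position)
n=33: L (options 32(W), 31(W), 30(W), 27(W) are all W)
Every move from 33 reaches a W position, so the mover loses.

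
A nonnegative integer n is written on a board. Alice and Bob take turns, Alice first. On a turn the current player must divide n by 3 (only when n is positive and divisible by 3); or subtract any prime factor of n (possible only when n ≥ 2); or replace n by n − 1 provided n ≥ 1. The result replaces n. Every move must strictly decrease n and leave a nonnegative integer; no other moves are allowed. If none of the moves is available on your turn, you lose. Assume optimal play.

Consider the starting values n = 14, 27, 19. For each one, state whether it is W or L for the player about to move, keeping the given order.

14: L, 27: L, 19: W

Classify positions by backward induction: terminal positions (no move available) are L. From any other position, the mover wins iff some move reaches an L.
n=0: no move → L
n=1: reaches L-position 0 → W
n=2: reaches L-position 0 → W
n=3: reaches L-position 0 → W
n=4: only reaches 2(W), 3(W), all W → L
n=5: reaches L-position 0 → W
n=6: reaches L-position 4 → W
n=7: reaches L-position 0 → W
n=8: only reaches 6(W), 7(W), all W → L
n=9: reaches L-position 8 → W
n=10: reaches L-position 8 → W
n=11: reaches L-position 0 → W
n=12: reaches L-position 4 → W
n=13: reaches L-position 0 → W
n=14: only reaches 7(W), 12(W), 13(W), all W → L
n=15: reaches L-position 14 → W
n=16: reaches L-position 14 → W
n=17: reaches L-position 0 → W
n=18: only reaches 6(W), 15(W), 16(W), 17(W), all W → L
n=19: reaches L-position 0 → W
n=20: reaches L-position 18 → W
n=21: reaches L-position 14 → W
n=22: only reaches 11(W), 20(W), 21(W), all W → L
n=23: reaches L-position 0 → W
n=24: reaches L-position 8 → W
n=25: only reaches 20(W), 24(W), all W → L
n=26: reaches L-position 25 → W
n=27: only reaches 9(W), 24(W), 26(W), all W → L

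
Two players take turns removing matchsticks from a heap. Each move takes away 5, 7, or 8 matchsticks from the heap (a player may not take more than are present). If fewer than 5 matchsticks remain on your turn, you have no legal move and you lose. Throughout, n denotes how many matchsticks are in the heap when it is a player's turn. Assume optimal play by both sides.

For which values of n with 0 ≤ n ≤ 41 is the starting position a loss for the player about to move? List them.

Compute win/loss labels from the base case upward. A position with no move is L. Any other position is W if it can reach an L in one move, else L.
n=0: no move → L
n=1: no move → L
n=2: no move → L
n=3: no move → L
n=4: no move → L
n=5: →0(L), so W
n=6: →1(L), so W
n=7: →2(L), so W
n=8: →3(L), so W
n=9: →4(L), so W
n=10: →3(L), so W
n=11: →4(L), so W
n=12: →4(L), so W
n=13: →8(W), 6(W), 5(W) — all W, so L
n=14: →9(W), 7(W), 6(W) — all W, so L
n=15: →10(W), 8(W), 7(W) — all W, so L
n=16: →11(W), 9(W), 8(W) — all W, so L
n=17: →12(W), 10(W), 9(W) — all W, so L
n=18: →13(L), so W
n=19: →14(L), so W
n=20: →15(L), so W
n=21: →16(L), so W
n=22: →17(L), so W
n=23: →16(L), so W
n=24: →17(L), so W
n=25: →17(L), so W
n=26: →21(W), 19(W), 18(W) — all W, so L
n=27: →22(W), 20(W), 19(W) — all W, so L
n=28: →23(W), 21(W), 20(W) — all W, so L
n=29: →24(W), 22(W), 21(W) — all W, so L
n=30: →25(W), 23(W), 22(W) — all W, so L
n=31: →26(L), so W
n=32: →27(L), so W
n=33: →28(L), so W
n=34: →29(L), so W
n=35: →30(L), so W
n=36: →29(L), so W
n=37: →30(L), so W
n=38: →30(L), so W
n=39: →34(W), 32(W), 31(W) — all W, so L
n=40: →35(W), 33(W), 32(W) — all W, so L
n=41: →36(W), 34(W), 33(W) — all W, so L
Reading off the rows marked L gives the requested list; there are 18 such values of n.

0, 1, 2, 3, 4, 13, 14, 15, 16, 17, 26, 27, 28, 29, 30, 39, 40, 41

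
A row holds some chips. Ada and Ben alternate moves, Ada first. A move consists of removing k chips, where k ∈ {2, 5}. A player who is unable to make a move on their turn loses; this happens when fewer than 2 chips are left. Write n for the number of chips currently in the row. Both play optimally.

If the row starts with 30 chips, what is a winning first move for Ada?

Remove 2, leaving 28.

Use the standard recursion: the mover loses at a terminal position; elsewhere, the mover wins exactly when some move hands the opponent an L position.
n=0: no move → L
n=1: no move → L
n=2: reaches L-position 0 → W
n=3: reaches L-position 1 → W
n=4: only reaches 2(W), which is W → L
n=5: reaches L-position 0 → W
n=6: reaches L-position 4 → W
n=7: only reaches 5(W), 2(W), all W → L
n=8: only reaches 6(W), 3(W), all W → L
n=9: reaches L-position 7 → W
n=10: reaches L-position 8 → W
n=11: only reaches 9(W), 6(W), all W → L
n=12: reaches L-position 7 → W
n=13: reaches L-position 11 → W
n=14: only reaches 12(W), 9(W), all W → L
n=15: only reaches 13(W), 10(W), all W → L
n=16: reaches L-position 14 → W
n=17: reaches L-position 15 → W
n=18: only reaches 16(W), 13(W), all W → L
n=19: reaches L-position 14 → W
n=20: reaches L-position 18 → W
n=21: only reaches 19(W), 16(W), all W → L
n=22: only reaches 20(W), 17(W), all W → L
n=23: reaches L-position 21 → W
n=24: reaches L-position 22 → W
n=25: only reaches 23(W), 20(W), all W → L
n=26: reaches L-position 21 → W
n=27: reaches L-position 25 → W
n=28: only reaches 26(W), 23(W), all W → L
n=29: only reaches 27(W), 24(W), all W → L
n=30: reaches L-position 28 → W
From 30, the L positions reachable in one move are: 28, 25. Any move reaching one of these is winning.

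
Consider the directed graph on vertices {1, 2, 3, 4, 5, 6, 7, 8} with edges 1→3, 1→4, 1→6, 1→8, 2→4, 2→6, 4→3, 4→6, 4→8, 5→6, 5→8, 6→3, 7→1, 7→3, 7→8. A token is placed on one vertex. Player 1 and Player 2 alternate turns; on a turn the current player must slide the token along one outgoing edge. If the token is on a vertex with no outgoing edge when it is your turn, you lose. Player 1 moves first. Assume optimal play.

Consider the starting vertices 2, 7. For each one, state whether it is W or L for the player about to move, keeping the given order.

Positions with no move are L. A position that does have a move is losing for the player to move precisely when every available move leads to a winning position for the opponent. Fill in the labels:
Every edge goes from a vertex to one that appears earlier in the order 3, 8, 6, 4, 1, 7, 5, 2, so processing vertices in that order labels each vertex after all of its successors.
3: no outgoing edge → L
8: no outgoing edge → L
6: reaches L-position 3 → W
4: reaches L-position 8 → W
1: reaches L-position 8 → W
7: reaches L-position 8 → W
5: reaches L-position 8 → W
2: only reaches 4(W), 6(W), all W → L

2: L, 7: W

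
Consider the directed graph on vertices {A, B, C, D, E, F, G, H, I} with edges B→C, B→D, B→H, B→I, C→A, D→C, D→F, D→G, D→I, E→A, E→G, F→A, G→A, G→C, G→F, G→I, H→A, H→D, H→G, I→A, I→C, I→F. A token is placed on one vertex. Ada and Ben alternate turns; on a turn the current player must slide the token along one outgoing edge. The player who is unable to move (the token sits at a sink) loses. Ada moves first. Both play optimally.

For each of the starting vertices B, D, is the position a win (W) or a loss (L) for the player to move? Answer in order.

Use the standard recursion: the mover loses at a terminal position; elsewhere, the mover wins exactly when some move hands the opponent an L position.
Every edge goes from a vertex to one that appears earlier in the order A, F, C, I, G, D, H, E, B, so processing vertices in that order labels each vertex after all of its successors.
A: no outgoing edge → L
F: →A(L), so W
C: →A(L), so W
I: →A(L), so W
G: →A(L), so W
D: →G(W), I(W), C(W), F(W) — all W, so L
H: →D(L), so W
E: →A(L), so W
B: →D(L), so W

B: W, D: L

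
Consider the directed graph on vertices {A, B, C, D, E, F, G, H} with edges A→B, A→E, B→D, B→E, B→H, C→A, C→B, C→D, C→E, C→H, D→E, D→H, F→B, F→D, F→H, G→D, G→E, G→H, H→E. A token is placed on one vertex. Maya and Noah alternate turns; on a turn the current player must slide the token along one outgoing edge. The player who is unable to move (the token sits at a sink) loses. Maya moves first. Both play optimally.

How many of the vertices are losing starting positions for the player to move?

Classify positions by backward induction: terminal positions (no move available) are L. From any other position, the mover wins iff some move reaches an L.
Every edge goes from a vertex to one that appears earlier in the order E, H, D, G, B, F, A, C, so processing vertices in that order labels each vertex after all of its successors.
E: no outgoing edge → L
H: reaches L-position E → W
D: reaches L-position E → W
G: reaches L-position E → W
B: reaches L-position E → W
F: only reaches B(W), D(W), H(W), all W → L
A: reaches L-position E → W
C: reaches L-position E → W
The L vertices are E, F; that is 2 in all.

2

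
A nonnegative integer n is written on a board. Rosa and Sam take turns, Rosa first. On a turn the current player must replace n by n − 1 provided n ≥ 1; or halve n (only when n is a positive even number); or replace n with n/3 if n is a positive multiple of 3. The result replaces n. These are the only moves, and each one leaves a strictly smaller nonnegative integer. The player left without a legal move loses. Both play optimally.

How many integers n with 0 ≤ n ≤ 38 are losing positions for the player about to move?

Build the W/L table. Terminal = L. A non-terminal position is W if it has a move to some L; otherwise it is L.
n=0: no move → L
n=1: can move to 0, which is L ⇒ W
n=2: the only move is to 1(W), a W ⇒ L
n=3: can move to 2, which is L ⇒ W
n=4: can move to 2, which is L ⇒ W
n=5: the only move is to 4(W), a W ⇒ L
n=6: can move to 2, which is L ⇒ W
n=7: the only move is to 6(W), a W ⇒ L
n=8: can move to 7, which is L ⇒ W
n=9: moves to 3(W), 8(W); every one is W ⇒ L
n=10: can move to 5, which is L ⇒ W
n=11: the only move is to 10(W), a W ⇒ L
n=12: can move to 11, which is L ⇒ W
n=13: the only move is to 12(W), a W ⇒ L
n=14: can move to 7, which is L ⇒ W
n=15: can move to 5, which is L ⇒ W
n=16: moves to 8(W), 15(W); every one is W ⇒ L
n=17: can move to 16, which is L ⇒ W
n=18: can move to 9, which is L ⇒ W
n=19: the only move is to 18(W), a W ⇒ L
n=20: can move to 19, which is L ⇒ W
n=21: can move to 7, which is L ⇒ W
n=22: can move to 11, which is L ⇒ W
n=23: the only move is to 22(W), a W ⇒ L
n=24: can move to 23, which is L ⇒ W
n=25: the only move is to 24(W), a W ⇒ L
n=26: can move to 13, which is L ⇒ W
n=27: can move to 9, which is L ⇒ W
n=28: moves to 14(W), 27(W); every one is W ⇒ L
n=29: can move to 28, which is L ⇒ W
n=30: moves to 10(W), 15(W), 29(W); every one is W ⇒ L
n=31: can move to 30, which is L ⇒ W
n=32: can move to 16, which is L ⇒ W
n=33: can move to 11, which is L ⇒ W
n=34: moves to 17(W), 33(W); every one is W ⇒ L
n=35: can move to 34, which is L ⇒ W
n=36: moves to 12(W), 18(W), 35(W); every one is W ⇒ L
n=37: can move to 36, which is L ⇒ W
n=38: can move to 19, which is L ⇒ W
L entries with 0 ≤ n ≤ 38: n = 0, 2, 5, 7, 9, 11, 13, 16, 19, 23, 25, 28, 30, 34, 36; that makes 15.

15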